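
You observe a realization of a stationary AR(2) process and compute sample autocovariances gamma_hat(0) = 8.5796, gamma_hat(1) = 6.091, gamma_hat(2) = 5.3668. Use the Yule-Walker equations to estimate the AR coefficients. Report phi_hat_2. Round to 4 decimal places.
\hat\phi_{2} = 0.2450

The Yule-Walker equations for an AR(p) process read, in matrix form,
  Gamma_p phi = r_p,   with   (Gamma_p)_{ij} = gamma(|i - j|),
                       (r_p)_i = gamma(i),   i,j = 1..p.
Substitute the sample gammas (Toeplitz matrix and right-hand side of size 2):
  Gamma_p = [[8.5796, 6.091], [6.091, 8.5796]]
  r_p     = [6.091, 5.3668]
Written out:
  8.5796 phi_1 + 6.091 phi_2 = 6.091
  6.091 phi_1 + 8.5796 phi_2 = 5.3668
Solve by Cramer's rule:
  det = gamma(0)^2 - gamma(1)^2 = (8.5796)^2 - (6.091)^2 = 73.60953616 - 37.100281 = 36.50925516
  phi_hat_1 = [gamma(1) gamma(0) - gamma(1) gamma(2)] / det = [(6.091)(8.5796) - (6.091)(5.3668)] / 36.50925516 = 19.5691648 / 36.50925516 = 0.536
  phi_hat_2 = [gamma(0) gamma(2) - gamma(1)^2] / det = [(8.5796)(5.3668) - (6.091)^2] / 36.50925516 = 8.94471628 / 36.50925516 = 0.245
So phi_hat = [0.5360, 0.2450].
Therefore phi_hat_2 = 0.2450.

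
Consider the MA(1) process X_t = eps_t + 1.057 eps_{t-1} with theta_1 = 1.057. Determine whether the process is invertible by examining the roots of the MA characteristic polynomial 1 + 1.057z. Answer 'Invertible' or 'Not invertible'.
\text{Not invertible}

The MA(q) characteristic polynomial is P(z) = 1 + 1.057z.
Invertibility requires all roots to lie outside the unit circle, i.e. |z| > 1 for every root.
This is linear in z: 1 + (1.057) z = 0  =>  z = -1/(1.057) = -0.946074,  |z| = 0.946074.
Moduli of all roots: 0.9461.
All moduli strictly greater than 1? No.
Verdict: Not invertible.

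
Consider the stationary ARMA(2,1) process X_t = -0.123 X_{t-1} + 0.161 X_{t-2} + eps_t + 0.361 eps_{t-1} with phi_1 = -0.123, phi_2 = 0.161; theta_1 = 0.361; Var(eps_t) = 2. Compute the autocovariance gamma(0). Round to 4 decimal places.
\gamma(0) = 2.1497

Multiply the model equation by X_{t-k} and take expectations. With theta_0 = psi_0 = 1 and psi_j the MA(infinity) weights, this gives
  gamma(k) - sum_i phi_i gamma(k-i) = c_k,
  c_k = sigma^2 * sum_{j=k..q} theta_j psi_{j-k}   (c_k = 0 for k > q),
using gamma(-m) = gamma(m).
psi-weights needed (psi_j = theta_j + sum_i phi_i psi_{j-i}):
  psi_1 = theta_1 + phi_1 = 0.361 + (-0.123) = 0.238
Right-hand sides:
  c_0 = sigma^2 (1 + theta_1 psi_1) = 2 * (1 + (0.361)(0.238)) = 2 * 1.085918 = 2.171836
  c_1 = sigma^2 theta_1 = 2 * (0.361) = 0.722
  c_2 = 0
Equations for k = 0, 1, 2 (AR order 2, c_2 = 0):
  (E0) gamma(0) = phi_1 gamma(1) + phi_2 gamma(2) + c_0
  (E1) gamma(1) = phi_1 gamma(0) + phi_2 gamma(1) + c_1
  (E2) gamma(2) = phi_1 gamma(1) + phi_2 gamma(0)
From (E1): gamma(1) = A gamma(0) + B with
  A = phi_1 / (1 - phi_2) = -0.123 / 0.839 = -0.146603,   B = c_1 / (1 - phi_2) = 0.722 / 0.839 = 0.860548.
Insert (E2) into (E0): gamma(0) (1 - phi_2^2) = phi_1 (1 + phi_2) gamma(1) + c_0.
  phi_1 (1 + phi_2) = (-0.123)(1.161) = -0.142803,   1 - phi_2^2 = 0.974079.
Replace gamma(1) by A gamma(0) + B and collect gamma(0):
  gamma(0) [0.974079 - (-0.142803)(-0.146603)] = (-0.142803)(0.860548) + 2.171836
  gamma(0) * 0.953144 = 2.048947
  gamma(0) = 2.048947 / 0.953144 = 2.149673.
Therefore gamma(0) = 2.1497 (to 4 decimal places).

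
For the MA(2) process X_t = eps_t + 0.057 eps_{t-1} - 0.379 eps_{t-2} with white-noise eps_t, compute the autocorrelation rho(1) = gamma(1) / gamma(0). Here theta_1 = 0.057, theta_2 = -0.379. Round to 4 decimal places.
\rho(1) = 0.0309

For an MA(q) process with theta_0 = 1, the autocovariance is
  gamma(k) = sigma^2 * sum_{i=0..q-k} theta_i * theta_{i+k},
and rho(k) = gamma(k) / gamma(0). Sigma^2 cancels.
  numerator   = (1)*(0.057) + (0.057)*(-0.379) = 0.035397.
  denominator = (1)^2 + (0.057)^2 + (-0.379)^2 = 1.14689.
  rho(1) = 0.035397 / 1.14689 = 0.0309.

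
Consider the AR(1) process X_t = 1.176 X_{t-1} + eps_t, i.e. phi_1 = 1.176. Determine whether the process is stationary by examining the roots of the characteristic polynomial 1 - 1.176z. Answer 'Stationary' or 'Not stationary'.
\text{Not stationary}

The AR(p) characteristic polynomial is P(z) = 1 - 1.176z.
Stationarity requires all roots to lie outside the unit circle, i.e. |z| > 1 for every root.
This is linear in z: 1 + (-1.176) z = 0  =>  z = -1/(-1.176) = 0.85034,  |z| = 0.85034.
Moduli of all roots: 0.8503.
All moduli strictly greater than 1? No.
Verdict: Not stationary.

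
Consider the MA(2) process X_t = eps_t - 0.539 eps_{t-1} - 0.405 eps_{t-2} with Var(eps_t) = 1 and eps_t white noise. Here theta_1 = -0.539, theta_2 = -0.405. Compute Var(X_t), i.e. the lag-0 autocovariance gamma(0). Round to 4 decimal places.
\gamma(0) = 1.4545

For an MA(q) process X_t = eps_t + sum_i theta_i eps_{t-i} with
Var(eps_t) = sigma^2, the variance is
  gamma(0) = sigma^2 * (1 + sum_i theta_i^2).
  sum_i theta_i^2 = (-0.539)^2 + (-0.405)^2 = 0.290521 + 0.164025 = 0.454546.
  gamma(0) = 1 * (1 + 0.454546) = 1 * 1.454546 = 1.454546, which rounds to 1.4545.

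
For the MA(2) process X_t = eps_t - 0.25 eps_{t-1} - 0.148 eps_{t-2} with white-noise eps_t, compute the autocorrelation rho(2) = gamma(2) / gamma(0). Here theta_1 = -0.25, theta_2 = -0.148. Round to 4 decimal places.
\rho(2) = -0.1365

For an MA(q) process with theta_0 = 1, the autocovariance is
  gamma(k) = sigma^2 * sum_{i=0..q-k} theta_i * theta_{i+k},
and rho(k) = gamma(k) / gamma(0). Sigma^2 cancels.
  numerator   = (1)*(-0.148) = -0.148.
  denominator = (1)^2 + (-0.25)^2 + (-0.148)^2 = 1.084404.
  rho(2) = -0.148 / 1.084404 = -0.1365.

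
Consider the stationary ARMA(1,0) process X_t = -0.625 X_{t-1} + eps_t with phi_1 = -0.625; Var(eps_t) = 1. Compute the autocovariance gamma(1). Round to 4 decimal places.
\gamma(1) = -1.0256

Multiply the model equation by X_{t-k} and take expectations. With theta_0 = psi_0 = 1 and psi_j the MA(infinity) weights, this gives
  gamma(k) - sum_i phi_i gamma(k-i) = c_k,
  c_k = sigma^2 * sum_{j=k..q} theta_j psi_{j-k}   (c_k = 0 for k > q),
using gamma(-m) = gamma(m).
Pure AR (q = 0): c_0 = sigma^2 = 1, c_k = 0 for k >= 1.
Equations for k = 0 and k = 1 (AR order 1):
  gamma(0) = phi_1 gamma(1) + c_0
  gamma(1) = phi_1 gamma(0) + c_1
Substituting the second into the first: gamma(0) (1 - phi_1^2) = c_0 + phi_1 c_1, so
  gamma(0) = c_0 / (1 - phi_1^2) = 1 / (1 - (-0.625)^2) = 1 / 0.609375 = 1.641026.
  gamma(1) = phi_1 gamma(0) = (-0.625)(1.641026) = -1.025641.
Therefore gamma(1) = -1.0256 (to 4 decimal places).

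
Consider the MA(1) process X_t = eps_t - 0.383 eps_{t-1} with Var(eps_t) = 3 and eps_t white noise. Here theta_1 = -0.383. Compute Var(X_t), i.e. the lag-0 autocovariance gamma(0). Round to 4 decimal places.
\gamma(0) = 3.4401

For an MA(q) process X_t = eps_t + sum_i theta_i eps_{t-i} with
Var(eps_t) = sigma^2, the variance is
  gamma(0) = sigma^2 * (1 + sum_i theta_i^2).
  sum_i theta_i^2 = (-0.383)^2 = 0.146689.
  gamma(0) = 3 * (1 + 0.146689) = 3 * 1.146689 = 3.440067, which rounds to 3.4401.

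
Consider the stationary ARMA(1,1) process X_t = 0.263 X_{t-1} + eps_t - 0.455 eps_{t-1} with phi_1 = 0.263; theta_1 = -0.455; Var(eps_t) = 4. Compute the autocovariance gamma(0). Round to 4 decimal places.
\gamma(0) = 4.1584

Multiply the model equation by X_{t-k} and take expectations. With theta_0 = psi_0 = 1 and psi_j the MA(infinity) weights, this gives
  gamma(k) - sum_i phi_i gamma(k-i) = c_k,
  c_k = sigma^2 * sum_{j=k..q} theta_j psi_{j-k}   (c_k = 0 for k > q),
using gamma(-m) = gamma(m).
psi-weights needed (psi_j = theta_j + sum_i phi_i psi_{j-i}):
  psi_1 = theta_1 + phi_1 = -0.455 + (0.263) = -0.192
Right-hand sides:
  c_0 = sigma^2 (1 + theta_1 psi_1) = 4 * (1 + (-0.455)(-0.192)) = 4 * 1.08736 = 4.34944
  c_1 = sigma^2 theta_1 = 4 * (-0.455) = -1.82
  c_2 = 0
Equations for k = 0 and k = 1 (AR order 1):
  gamma(0) = phi_1 gamma(1) + c_0
  gamma(1) = phi_1 gamma(0) + c_1
Substituting the second into the first: gamma(0) (1 - phi_1^2) = c_0 + phi_1 c_1, so
  gamma(0) = (c_0 + phi_1 c_1) / (1 - phi_1^2) = (4.34944 + (0.263)(-1.82)) / (1 - (0.263)^2) = 3.87078 / 0.930831 = 4.158413.
Therefore gamma(0) = 4.1584 (to 4 decimal places).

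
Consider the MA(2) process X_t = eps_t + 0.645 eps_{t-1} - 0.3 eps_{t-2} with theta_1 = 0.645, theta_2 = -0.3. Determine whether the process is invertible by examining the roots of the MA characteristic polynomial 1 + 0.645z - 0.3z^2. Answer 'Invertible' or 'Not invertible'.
\text{Invertible}

The MA(q) characteristic polynomial is P(z) = 1 + 0.645z - 0.3z^2.
Invertibility requires all roots to lie outside the unit circle, i.e. |z| > 1 for every root.
Set 1 + (0.645) z + (-0.3) z^2 = 0, i.e. a z^2 + b z + c = 0 with a = -0.3, b = 0.645, c = 1.
Discriminant D = b^2 - 4ac = (0.645)^2 - 4*(-0.3)*1 = 0.416025 - (-1.2) = 1.616025.
D >= 0, so the roots are real: z = (-b +/- sqrt(D)) / (2a) = (-0.645 +/- 1.27123) / (-0.6).
  z_1 = (-0.645 + 1.27123) / (-0.6) = -1.0437,   |z_1| = 1.0437.
  z_2 = (-0.645 - 1.27123) / (-0.6) = 3.1937,   |z_2| = 3.1937.
Moduli of all roots: 1.0437, 3.1937.
All moduli strictly greater than 1? Yes.
Verdict: Invertible.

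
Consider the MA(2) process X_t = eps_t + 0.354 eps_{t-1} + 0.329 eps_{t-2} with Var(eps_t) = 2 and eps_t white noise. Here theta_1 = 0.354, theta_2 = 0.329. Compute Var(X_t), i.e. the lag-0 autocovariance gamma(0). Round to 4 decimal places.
\gamma(0) = 2.4671

For an MA(q) process X_t = eps_t + sum_i theta_i eps_{t-i} with
Var(eps_t) = sigma^2, the variance is
  gamma(0) = sigma^2 * (1 + sum_i theta_i^2).
  sum_i theta_i^2 = (0.354)^2 + (0.329)^2 = 0.125316 + 0.108241 = 0.233557.
  gamma(0) = 2 * (1 + 0.233557) = 2 * 1.233557 = 2.467114, which rounds to 2.4671.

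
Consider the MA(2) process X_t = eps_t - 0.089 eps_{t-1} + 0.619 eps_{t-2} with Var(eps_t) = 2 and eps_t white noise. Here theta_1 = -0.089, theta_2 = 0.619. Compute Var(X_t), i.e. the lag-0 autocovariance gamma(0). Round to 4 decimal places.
\gamma(0) = 2.7822

For an MA(q) process X_t = eps_t + sum_i theta_i eps_{t-i} with
Var(eps_t) = sigma^2, the variance is
  gamma(0) = sigma^2 * (1 + sum_i theta_i^2).
  sum_i theta_i^2 = (-0.089)^2 + (0.619)^2 = 0.007921 + 0.383161 = 0.391082.
  gamma(0) = 2 * (1 + 0.391082) = 2 * 1.391082 = 2.782164, which rounds to 2.7822.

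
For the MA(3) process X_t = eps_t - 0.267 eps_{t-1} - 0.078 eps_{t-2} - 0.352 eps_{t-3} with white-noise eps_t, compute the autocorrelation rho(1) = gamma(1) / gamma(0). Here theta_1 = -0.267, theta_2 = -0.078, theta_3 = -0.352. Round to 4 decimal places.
\rho(1) = -0.1821

For an MA(q) process with theta_0 = 1, the autocovariance is
  gamma(k) = sigma^2 * sum_{i=0..q-k} theta_i * theta_{i+k},
and rho(k) = gamma(k) / gamma(0). Sigma^2 cancels.
  numerator   = (1)*(-0.267) + (-0.267)*(-0.078) + (-0.078)*(-0.352) = -0.218718.
  denominator = (1)^2 + (-0.267)^2 + (-0.078)^2 + (-0.352)^2 = 1.201277.
  rho(1) = -0.218718 / 1.201277 = -0.1821.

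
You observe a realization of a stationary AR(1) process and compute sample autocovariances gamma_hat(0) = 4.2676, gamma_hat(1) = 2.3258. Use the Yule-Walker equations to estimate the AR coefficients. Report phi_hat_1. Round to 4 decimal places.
\hat\phi_{1} = 0.5450

The Yule-Walker equations for an AR(p) process read, in matrix form,
  Gamma_p phi = r_p,   with   (Gamma_p)_{ij} = gamma(|i - j|),
                       (r_p)_i = gamma(i),   i,j = 1..p.
Substitute the sample gammas (Toeplitz matrix and right-hand side of size 1):
  Gamma_p = [[4.2676]]
  r_p     = [2.3258]
With p = 1 this is the single equation gamma(0) phi_1 = gamma(1):
  phi_hat_1 = gamma(1) / gamma(0) = 2.3258 / 4.2676 = 0.5450.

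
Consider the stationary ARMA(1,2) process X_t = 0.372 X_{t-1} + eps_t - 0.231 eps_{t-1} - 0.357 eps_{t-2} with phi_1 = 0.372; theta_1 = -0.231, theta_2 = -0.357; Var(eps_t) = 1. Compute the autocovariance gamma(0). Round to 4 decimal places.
\gamma(0) = 1.1275

Multiply the model equation by X_{t-k} and take expectations. With theta_0 = psi_0 = 1 and psi_j the MA(infinity) weights, this gives
  gamma(k) - sum_i phi_i gamma(k-i) = c_k,
  c_k = sigma^2 * sum_{j=k..q} theta_j psi_{j-k}   (c_k = 0 for k > q),
using gamma(-m) = gamma(m).
psi-weights needed (psi_j = theta_j + sum_i phi_i psi_{j-i}):
  psi_1 = theta_1 + phi_1 = -0.231 + (0.372) = 0.141
  psi_2 = theta_2 + phi_1 psi_1 = -0.357 + (0.372)(0.141) = -0.304548
Right-hand sides:
  c_0 = sigma^2 (1 + theta_1 psi_1 + theta_2 psi_2) = 1 * (1 + (-0.231)(0.141) + (-0.357)(-0.304548)) = 1 * 1.076153 = 1.076153
  c_1 = sigma^2 (theta_1 + theta_2 psi_1) = 1 * (-0.231 + (-0.357)(0.141)) = -0.281337
  c_2 = sigma^2 theta_2 = 1 * (-0.357) = -0.357
Equations for k = 0 and k = 1 (AR order 1):
  gamma(0) = phi_1 gamma(1) + c_0
  gamma(1) = phi_1 gamma(0) + c_1
Substituting the second into the first: gamma(0) (1 - phi_1^2) = c_0 + phi_1 c_1, so
  gamma(0) = (c_0 + phi_1 c_1) / (1 - phi_1^2) = (1.076153 + (0.372)(-0.281337)) / (1 - (0.372)^2) = 0.971495 / 0.861616 = 1.127527.
Therefore gamma(0) = 1.1275 (to 4 decimal places).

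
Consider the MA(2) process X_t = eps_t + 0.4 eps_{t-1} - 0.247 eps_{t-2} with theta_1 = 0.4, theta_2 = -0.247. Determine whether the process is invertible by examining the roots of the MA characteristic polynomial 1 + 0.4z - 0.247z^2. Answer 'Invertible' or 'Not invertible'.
\text{Invertible}

The MA(q) characteristic polynomial is P(z) = 1 + 0.4z - 0.247z^2.
Invertibility requires all roots to lie outside the unit circle, i.e. |z| > 1 for every root.
Set 1 + (0.4) z + (-0.247) z^2 = 0, i.e. a z^2 + b z + c = 0 with a = -0.247, b = 0.4, c = 1.
Discriminant D = b^2 - 4ac = (0.4)^2 - 4*(-0.247)*1 = 0.16 - (-0.988) = 1.148.
D >= 0, so the roots are real: z = (-b +/- sqrt(D)) / (2a) = (-0.4 +/- 1.071448) / (-0.494).
  z_1 = (-0.4 + 1.071448) / (-0.494) = -1.3592,   |z_1| = 1.3592.
  z_2 = (-0.4 - 1.071448) / (-0.494) = 2.9786,   |z_2| = 2.9786.
Moduli of all roots: 1.3592, 2.9786.
All moduli strictly greater than 1? Yes.
Verdict: Invertible.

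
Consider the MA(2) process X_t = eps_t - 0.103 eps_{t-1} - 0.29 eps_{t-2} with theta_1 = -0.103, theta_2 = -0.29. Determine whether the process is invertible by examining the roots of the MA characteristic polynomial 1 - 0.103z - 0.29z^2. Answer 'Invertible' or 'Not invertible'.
\text{Invertible}

The MA(q) characteristic polynomial is P(z) = 1 - 0.103z - 0.29z^2.
Invertibility requires all roots to lie outside the unit circle, i.e. |z| > 1 for every root.
Set 1 + (-0.103) z + (-0.29) z^2 = 0, i.e. a z^2 + b z + c = 0 with a = -0.29, b = -0.103, c = 1.
Discriminant D = b^2 - 4ac = (-0.103)^2 - 4*(-0.29)*1 = 0.010609 - (-1.16) = 1.170609.
D >= 0, so the roots are real: z = (-b +/- sqrt(D)) / (2a) = (0.103 +/- 1.081947) / (-0.58).
  z_1 = (0.103 + 1.081947) / (-0.58) = -2.043,   |z_1| = 2.043.
  z_2 = (0.103 - 1.081947) / (-0.58) = 1.6878,   |z_2| = 1.6878.
Moduli of all roots: 2.0430, 1.6878.
All moduli strictly greater than 1? Yes.
Verdict: Invertible.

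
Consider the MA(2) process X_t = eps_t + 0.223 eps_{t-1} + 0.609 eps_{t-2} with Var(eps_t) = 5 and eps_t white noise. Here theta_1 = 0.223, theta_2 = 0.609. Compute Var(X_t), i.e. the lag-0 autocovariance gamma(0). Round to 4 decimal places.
\gamma(0) = 7.1031

For an MA(q) process X_t = eps_t + sum_i theta_i eps_{t-i} with
Var(eps_t) = sigma^2, the variance is
  gamma(0) = sigma^2 * (1 + sum_i theta_i^2).
  sum_i theta_i^2 = (0.223)^2 + (0.609)^2 = 0.049729 + 0.370881 = 0.42061.
  gamma(0) = 5 * (1 + 0.42061) = 5 * 1.42061 = 7.10305, which rounds to 7.1031.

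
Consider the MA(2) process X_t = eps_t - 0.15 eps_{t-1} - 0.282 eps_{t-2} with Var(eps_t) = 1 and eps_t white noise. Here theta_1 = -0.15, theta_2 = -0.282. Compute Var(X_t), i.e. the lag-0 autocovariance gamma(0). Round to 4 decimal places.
\gamma(0) = 1.1020

For an MA(q) process X_t = eps_t + sum_i theta_i eps_{t-i} with
Var(eps_t) = sigma^2, the variance is
  gamma(0) = sigma^2 * (1 + sum_i theta_i^2).
  sum_i theta_i^2 = (-0.15)^2 + (-0.282)^2 = 0.0225 + 0.079524 = 0.102024.
  gamma(0) = 1 * (1 + 0.102024) = 1 * 1.102024 = 1.102024, which rounds to 1.1020.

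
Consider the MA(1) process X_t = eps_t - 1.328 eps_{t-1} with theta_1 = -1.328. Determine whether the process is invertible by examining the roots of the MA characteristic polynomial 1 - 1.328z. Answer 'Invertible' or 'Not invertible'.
\text{Not invertible}

The MA(q) characteristic polynomial is P(z) = 1 - 1.328z.
Invertibility requires all roots to lie outside the unit circle, i.e. |z| > 1 for every root.
This is linear in z: 1 + (-1.328) z = 0  =>  z = -1/(-1.328) = 0.753012,  |z| = 0.753012.
Moduli of all roots: 0.7530.
All moduli strictly greater than 1? No.
Verdict: Not invertible.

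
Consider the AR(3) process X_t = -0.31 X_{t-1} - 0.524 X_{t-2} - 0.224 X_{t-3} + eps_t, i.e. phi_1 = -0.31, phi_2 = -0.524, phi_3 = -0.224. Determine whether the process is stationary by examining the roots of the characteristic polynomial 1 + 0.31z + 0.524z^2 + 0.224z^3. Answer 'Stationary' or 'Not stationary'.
\text{Stationary}

The AR(p) characteristic polynomial is P(z) = 1 + 0.31z + 0.524z^2 + 0.224z^3.
Stationarity requires all roots to lie outside the unit circle, i.e. |z| > 1 for every root.
Degree 3: look for a simple real root z0 first, then factor out (1 - z/z0) and solve the remaining quadratic.
Testing z0 = -2.5: P(-2.5) = 1 + (0.31)(-2.5) + (0.524)(-2.5)^2 + (0.224)(-2.5)^3
  = 1 + (-0.775) + (3.275) + (-3.5) = 0.  So z_0 = -2.5 is a root, |z_0| = 2.5.
Divide out the factor (1 + 0.4 z) = (1 - z/z0) (since 1/z0 = -0.4):
  P(z) = (1 + 0.4 z)(1 + (-0.09) z + (0.56) z^2)
  [check: z-coef -0.09 - (-0.4) = 0.31; z^2-coef 0.56 - (-0.4)(-0.09) = 0.524; z^3-coef -(-0.4)(0.56) = 0.224.]
Remaining roots from the quadratic factor 1 + (-0.09) z + (0.56) z^2:
  Set 1 + (-0.09) z + (0.56) z^2 = 0, i.e. a z^2 + b z + c = 0 with a = 0.56, b = -0.09, c = 1.
  Discriminant D = b^2 - 4ac = (-0.09)^2 - 4*(0.56)*1 = 0.0081 - (2.24) = -2.2319.
  D < 0, so the roots are the complex-conjugate pair z = (-b +/- i sqrt(-D)) / (2a) = 0.0804 +/- 1.3339i.
  For a conjugate pair |z|^2 = z * conj(z) = (product of roots) = c/a = 1/(0.56) = 1.785714, so |z| = sqrt(1.785714) = 1.3363 for both roots.
Moduli of all roots: 2.5000, 1.3363, 1.3363.
All moduli strictly greater than 1? Yes.
Verdict: Stationary.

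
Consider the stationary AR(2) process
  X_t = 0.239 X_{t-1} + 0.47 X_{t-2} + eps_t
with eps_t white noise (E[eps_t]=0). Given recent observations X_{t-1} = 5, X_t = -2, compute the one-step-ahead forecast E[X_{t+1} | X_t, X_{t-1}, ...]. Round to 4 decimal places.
E[X_{t+1} \mid \mathcal F_t] = 1.8720

For an AR(p) model X_t = c + sum_i phi_i X_{t-i} + eps_t, the
one-step-ahead conditional mean is
  E[X_{t+1} | X_t, ...] = c + sum_i phi_i X_{t+1-i}.
Substitute known values:
  E[X_{t+1} | ...] = (0.239) * (-2) + (0.47) * (5)
                   = 1.8720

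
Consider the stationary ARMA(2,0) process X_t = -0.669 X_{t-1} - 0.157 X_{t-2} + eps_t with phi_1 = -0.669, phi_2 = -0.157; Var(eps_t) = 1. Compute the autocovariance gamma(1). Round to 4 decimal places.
\gamma(1) = -0.8906

Multiply the model equation by X_{t-k} and take expectations. With theta_0 = psi_0 = 1 and psi_j the MA(infinity) weights, this gives
  gamma(k) - sum_i phi_i gamma(k-i) = c_k,
  c_k = sigma^2 * sum_{j=k..q} theta_j psi_{j-k}   (c_k = 0 for k > q),
using gamma(-m) = gamma(m).
Pure AR (q = 0): c_0 = sigma^2 = 1, c_k = 0 for k >= 1.
Equations for k = 0, 1, 2 (AR order 2, c_2 = 0):
  (E0) gamma(0) = phi_1 gamma(1) + phi_2 gamma(2) + c_0
  (E1) gamma(1) = phi_1 gamma(0) + phi_2 gamma(1) + c_1
  (E2) gamma(2) = phi_1 gamma(1) + phi_2 gamma(0)
From (E1): gamma(1) = A gamma(0) + B with
  A = phi_1 / (1 - phi_2) = -0.669 / 1.157 = -0.57822,   B = c_1 / (1 - phi_2) = 0 / 1.157 = 0.
Insert (E2) into (E0): gamma(0) (1 - phi_2^2) = phi_1 (1 + phi_2) gamma(1) + c_0.
  phi_1 (1 + phi_2) = (-0.669)(0.843) = -0.563967,   1 - phi_2^2 = 0.975351.
Replace gamma(1) by A gamma(0) + B and collect gamma(0):
  gamma(0) [0.975351 - (-0.563967)(-0.57822)] = c_0 = 1
  gamma(0) * 0.649254 = 1
  gamma(0) = 1 / 0.649254 = 1.540229.
  gamma(1) = A gamma(0) = (-0.57822)(1.540229) = -0.89059.
Therefore gamma(1) = -0.8906 (to 4 decimal places).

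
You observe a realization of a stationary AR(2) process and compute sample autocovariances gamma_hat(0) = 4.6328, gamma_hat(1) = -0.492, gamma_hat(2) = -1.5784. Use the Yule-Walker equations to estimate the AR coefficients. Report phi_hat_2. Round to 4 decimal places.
\hat\phi_{2} = -0.3560

The Yule-Walker equations for an AR(p) process read, in matrix form,
  Gamma_p phi = r_p,   with   (Gamma_p)_{ij} = gamma(|i - j|),
                       (r_p)_i = gamma(i),   i,j = 1..p.
Substitute the sample gammas (Toeplitz matrix and right-hand side of size 2):
  Gamma_p = [[4.6328, -0.492], [-0.492, 4.6328]]
  r_p     = [-0.492, -1.5784]
Written out:
  4.6328 phi_1 - 0.492 phi_2 = -0.492
  -0.492 phi_1 + 4.6328 phi_2 = -1.5784
Solve by Cramer's rule:
  det = gamma(0)^2 - gamma(1)^2 = (4.6328)^2 - (-0.492)^2 = 21.46283584 - 0.242064 = 21.22077184
  phi_hat_1 = [gamma(1) gamma(0) - gamma(1) gamma(2)] / det = [(-0.492)(4.6328) - (-0.492)(-1.5784)] / 21.22077184 = -3.0559104 / 21.22077184 = -0.144
  phi_hat_2 = [gamma(0) gamma(2) - gamma(1)^2] / det = [(4.6328)(-1.5784) - (-0.492)^2] / 21.22077184 = -7.55447552 / 21.22077184 = -0.356
So phi_hat = [-0.1440, -0.3560].
Therefore phi_hat_2 = -0.3560.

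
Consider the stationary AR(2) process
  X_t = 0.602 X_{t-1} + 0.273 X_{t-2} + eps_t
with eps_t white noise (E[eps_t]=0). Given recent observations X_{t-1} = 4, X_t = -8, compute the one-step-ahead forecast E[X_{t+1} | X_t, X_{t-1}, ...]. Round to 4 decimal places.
E[X_{t+1} \mid \mathcal F_t] = -3.7240

For an AR(p) model X_t = c + sum_i phi_i X_{t-i} + eps_t, the
one-step-ahead conditional mean is
  E[X_{t+1} | X_t, ...] = c + sum_i phi_i X_{t+1-i}.
Substitute known values:
  E[X_{t+1} | ...] = (0.602) * (-8) + (0.273) * (4)
                   = -3.7240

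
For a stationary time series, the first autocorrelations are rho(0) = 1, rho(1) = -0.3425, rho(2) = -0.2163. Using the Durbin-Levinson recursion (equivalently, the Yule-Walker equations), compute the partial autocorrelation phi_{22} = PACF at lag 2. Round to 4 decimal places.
\phi_{22} = -0.3779

The PACF at lag k is phi_{kk}, the last component of the solution
to the Yule-Walker system G_k phi = r_k where
  (G_k)_{ij} = rho(|i - j|), (r_k)_i = rho(i), i,j = 1..k.
Equivalently, Durbin-Levinson gives phi_{kk} iteratively:
  phi_{11} = rho(1)
  phi_{kk} = [rho(k) - sum_{j=1..k-1} phi_{k-1,j} rho(k-j)]
            / [1 - sum_{j=1..k-1} phi_{k-1,j} rho(j)],
  phi_{k,j} = phi_{k-1,j} - phi_{kk} phi_{k-1,k-j},  j = 1..k-1.
Step k = 1:
  phi_11 = rho(1) = -0.3425.
Step k = 2:
  phi_22 = [rho(2) - phi_11 rho(1)] / [1 - phi_11 rho(1)] = [-0.2163 - (-0.3425)(-0.3425)] / [1 - (-0.3425)(-0.3425)]
         = -0.33360625 / 0.88269375 = -0.3779.
Therefore phi_{22} = -0.3779.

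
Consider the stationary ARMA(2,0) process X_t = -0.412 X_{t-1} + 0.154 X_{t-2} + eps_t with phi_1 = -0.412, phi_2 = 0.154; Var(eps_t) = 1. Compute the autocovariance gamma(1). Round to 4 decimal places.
\gamma(1) = -0.6539

Multiply the model equation by X_{t-k} and take expectations. With theta_0 = psi_0 = 1 and psi_j the MA(infinity) weights, this gives
  gamma(k) - sum_i phi_i gamma(k-i) = c_k,
  c_k = sigma^2 * sum_{j=k..q} theta_j psi_{j-k}   (c_k = 0 for k > q),
using gamma(-m) = gamma(m).
Pure AR (q = 0): c_0 = sigma^2 = 1, c_k = 0 for k >= 1.
Equations for k = 0, 1, 2 (AR order 2, c_2 = 0):
  (E0) gamma(0) = phi_1 gamma(1) + phi_2 gamma(2) + c_0
  (E1) gamma(1) = phi_1 gamma(0) + phi_2 gamma(1) + c_1
  (E2) gamma(2) = phi_1 gamma(1) + phi_2 gamma(0)
From (E1): gamma(1) = A gamma(0) + B with
  A = phi_1 / (1 - phi_2) = -0.412 / 0.846 = -0.486998,   B = c_1 / (1 - phi_2) = 0 / 0.846 = 0.
Insert (E2) into (E0): gamma(0) (1 - phi_2^2) = phi_1 (1 + phi_2) gamma(1) + c_0.
  phi_1 (1 + phi_2) = (-0.412)(1.154) = -0.475448,   1 - phi_2^2 = 0.976284.
Replace gamma(1) by A gamma(0) + B and collect gamma(0):
  gamma(0) [0.976284 - (-0.475448)(-0.486998)] = c_0 = 1
  gamma(0) * 0.744742 = 1
  gamma(0) = 1 / 0.744742 = 1.342747.
  gamma(1) = A gamma(0) = (-0.486998)(1.342747) = -0.653915.
Therefore gamma(1) = -0.6539 (to 4 decimal places).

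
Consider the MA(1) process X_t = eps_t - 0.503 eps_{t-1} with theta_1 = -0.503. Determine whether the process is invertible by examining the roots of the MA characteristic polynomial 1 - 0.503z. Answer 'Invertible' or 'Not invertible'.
\text{Invertible}

The MA(q) characteristic polynomial is P(z) = 1 - 0.503z.
Invertibility requires all roots to lie outside the unit circle, i.e. |z| > 1 for every root.
This is linear in z: 1 + (-0.503) z = 0  =>  z = -1/(-0.503) = 1.988072,  |z| = 1.988072.
Moduli of all roots: 1.9881.
All moduli strictly greater than 1? Yes.
Verdict: Invertible.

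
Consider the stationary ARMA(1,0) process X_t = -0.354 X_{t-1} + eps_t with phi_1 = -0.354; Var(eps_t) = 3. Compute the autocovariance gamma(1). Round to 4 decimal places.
\gamma(1) = -1.2142

Multiply the model equation by X_{t-k} and take expectations. With theta_0 = psi_0 = 1 and psi_j the MA(infinity) weights, this gives
  gamma(k) - sum_i phi_i gamma(k-i) = c_k,
  c_k = sigma^2 * sum_{j=k..q} theta_j psi_{j-k}   (c_k = 0 for k > q),
using gamma(-m) = gamma(m).
Pure AR (q = 0): c_0 = sigma^2 = 3, c_k = 0 for k >= 1.
Equations for k = 0 and k = 1 (AR order 1):
  gamma(0) = phi_1 gamma(1) + c_0
  gamma(1) = phi_1 gamma(0) + c_1
Substituting the second into the first: gamma(0) (1 - phi_1^2) = c_0 + phi_1 c_1, so
  gamma(0) = c_0 / (1 - phi_1^2) = 3 / (1 - (-0.354)^2) = 3 / 0.874684 = 3.42981.
  gamma(1) = phi_1 gamma(0) = (-0.354)(3.42981) = -1.214153.
Therefore gamma(1) = -1.2142 (to 4 decimal places).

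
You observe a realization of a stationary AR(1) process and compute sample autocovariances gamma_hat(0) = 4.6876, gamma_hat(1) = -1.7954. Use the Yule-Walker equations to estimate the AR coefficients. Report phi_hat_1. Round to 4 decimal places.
\hat\phi_{1} = -0.3830

The Yule-Walker equations for an AR(p) process read, in matrix form,
  Gamma_p phi = r_p,   with   (Gamma_p)_{ij} = gamma(|i - j|),
                       (r_p)_i = gamma(i),   i,j = 1..p.
Substitute the sample gammas (Toeplitz matrix and right-hand side of size 1):
  Gamma_p = [[4.6876]]
  r_p     = [-1.7954]
With p = 1 this is the single equation gamma(0) phi_1 = gamma(1):
  phi_hat_1 = gamma(1) / gamma(0) = -1.7954 / 4.6876 = -0.3830.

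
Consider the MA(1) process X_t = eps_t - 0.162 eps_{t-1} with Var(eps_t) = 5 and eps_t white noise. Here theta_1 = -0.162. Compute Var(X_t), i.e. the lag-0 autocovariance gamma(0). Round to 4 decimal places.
\gamma(0) = 5.1312

For an MA(q) process X_t = eps_t + sum_i theta_i eps_{t-i} with
Var(eps_t) = sigma^2, the variance is
  gamma(0) = sigma^2 * (1 + sum_i theta_i^2).
  sum_i theta_i^2 = (-0.162)^2 = 0.026244.
  gamma(0) = 5 * (1 + 0.026244) = 5 * 1.026244 = 5.13122, which rounds to 5.1312.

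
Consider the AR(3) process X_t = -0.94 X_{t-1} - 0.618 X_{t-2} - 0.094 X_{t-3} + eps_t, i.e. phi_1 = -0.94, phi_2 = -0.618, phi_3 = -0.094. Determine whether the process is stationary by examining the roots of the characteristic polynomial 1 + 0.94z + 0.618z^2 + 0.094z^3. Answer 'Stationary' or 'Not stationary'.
\text{Stationary}

The AR(p) characteristic polynomial is P(z) = 1 + 0.94z + 0.618z^2 + 0.094z^3.
Stationarity requires all roots to lie outside the unit circle, i.e. |z| > 1 for every root.
Degree 3: look for a simple real root z0 first, then factor out (1 - z/z0) and solve the remaining quadratic.
Testing z0 = -5: P(-5) = 1 + (0.94)(-5) + (0.618)(-5)^2 + (0.094)(-5)^3
  = 1 + (-4.7) + (15.45) + (-11.75) = 0.  So z_0 = -5 is a root, |z_0| = 5.
Divide out the factor (1 + 0.2 z) = (1 - z/z0) (since 1/z0 = -0.2):
  P(z) = (1 + 0.2 z)(1 + (0.74) z + (0.47) z^2)
  [check: z-coef 0.74 - (-0.2) = 0.94; z^2-coef 0.47 - (-0.2)(0.74) = 0.618; z^3-coef -(-0.2)(0.47) = 0.094.]
Remaining roots from the quadratic factor 1 + (0.74) z + (0.47) z^2:
  Set 1 + (0.74) z + (0.47) z^2 = 0, i.e. a z^2 + b z + c = 0 with a = 0.47, b = 0.74, c = 1.
  Discriminant D = b^2 - 4ac = (0.74)^2 - 4*(0.47)*1 = 0.5476 - (1.88) = -1.3324.
  D < 0, so the roots are the complex-conjugate pair z = (-b +/- i sqrt(-D)) / (2a) = -0.7872 +/- 1.228i.
  For a conjugate pair |z|^2 = z * conj(z) = (product of roots) = c/a = 1/(0.47) = 2.12766, so |z| = sqrt(2.12766) = 1.4586 for both roots.
Moduli of all roots: 5.0000, 1.4586, 1.4586.
All moduli strictly greater than 1? Yes.
Verdict: Stationary.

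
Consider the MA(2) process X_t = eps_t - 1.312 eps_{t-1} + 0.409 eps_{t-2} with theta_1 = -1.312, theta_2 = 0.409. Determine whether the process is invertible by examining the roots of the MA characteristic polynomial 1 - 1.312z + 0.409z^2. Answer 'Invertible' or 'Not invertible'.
\text{Invertible}

The MA(q) characteristic polynomial is P(z) = 1 - 1.312z + 0.409z^2.
Invertibility requires all roots to lie outside the unit circle, i.e. |z| > 1 for every root.
Set 1 + (-1.312) z + (0.409) z^2 = 0, i.e. a z^2 + b z + c = 0 with a = 0.409, b = -1.312, c = 1.
Discriminant D = b^2 - 4ac = (-1.312)^2 - 4*(0.409)*1 = 1.721344 - (1.636) = 0.085344.
D >= 0, so the roots are real: z = (-b +/- sqrt(D)) / (2a) = (1.312 +/- 0.292137) / (0.818).
  z_1 = (1.312 + 0.292137) / (0.818) = 1.961,   |z_1| = 1.961.
  z_2 = (1.312 - 0.292137) / (0.818) = 1.2468,   |z_2| = 1.2468.
Moduli of all roots: 1.9610, 1.2468.
All moduli strictly greater than 1? Yes.
Verdict: Invertible.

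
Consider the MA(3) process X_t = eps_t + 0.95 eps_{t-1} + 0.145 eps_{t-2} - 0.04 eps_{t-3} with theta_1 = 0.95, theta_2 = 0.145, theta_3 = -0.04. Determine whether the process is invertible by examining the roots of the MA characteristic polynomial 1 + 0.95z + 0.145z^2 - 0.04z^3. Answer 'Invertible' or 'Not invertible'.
\text{Invertible}

The MA(q) characteristic polynomial is P(z) = 1 + 0.95z + 0.145z^2 - 0.04z^3.
Invertibility requires all roots to lie outside the unit circle, i.e. |z| > 1 for every root.
Degree 3: look for a simple real root z0 first, then factor out (1 - z/z0) and solve the remaining quadratic.
Testing z0 = -2: P(-2) = 1 + (0.95)(-2) + (0.145)(-2)^2 + (-0.04)(-2)^3
  = 1 + (-1.9) + (0.58) + (0.32) = 0.  So z_0 = -2 is a root, |z_0| = 2.
Divide out the factor (1 + 0.5 z) = (1 - z/z0) (since 1/z0 = -0.5):
  P(z) = (1 + 0.5 z)(1 + (0.45) z + (-0.08) z^2)
  [check: z-coef 0.45 - (-0.5) = 0.95; z^2-coef -0.08 - (-0.5)(0.45) = 0.145; z^3-coef -(-0.5)(-0.08) = -0.04.]
Remaining roots from the quadratic factor 1 + (0.45) z + (-0.08) z^2:
  Set 1 + (0.45) z + (-0.08) z^2 = 0, i.e. a z^2 + b z + c = 0 with a = -0.08, b = 0.45, c = 1.
  Discriminant D = b^2 - 4ac = (0.45)^2 - 4*(-0.08)*1 = 0.2025 - (-0.32) = 0.5225.
  D >= 0, so the roots are real: z = (-b +/- sqrt(D)) / (2a) = (-0.45 +/- 0.722842) / (-0.16).
    z_1 = (-0.45 + 0.722842) / (-0.16) = -1.7053,   |z_1| = 1.7053.
    z_2 = (-0.45 - 0.722842) / (-0.16) = 7.3303,   |z_2| = 7.3303.
Moduli of all roots: 2.0000, 1.7053, 7.3303.
All moduli strictly greater than 1? Yes.
Verdict: Invertible.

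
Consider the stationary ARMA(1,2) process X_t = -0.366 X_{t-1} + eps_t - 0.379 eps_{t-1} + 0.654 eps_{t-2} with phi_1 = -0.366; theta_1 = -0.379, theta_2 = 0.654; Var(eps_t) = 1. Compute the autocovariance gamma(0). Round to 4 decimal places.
\gamma(0) = 2.5466

Multiply the model equation by X_{t-k} and take expectations. With theta_0 = psi_0 = 1 and psi_j the MA(infinity) weights, this gives
  gamma(k) - sum_i phi_i gamma(k-i) = c_k,
  c_k = sigma^2 * sum_{j=k..q} theta_j psi_{j-k}   (c_k = 0 for k > q),
using gamma(-m) = gamma(m).
psi-weights needed (psi_j = theta_j + sum_i phi_i psi_{j-i}):
  psi_1 = theta_1 + phi_1 = -0.379 + (-0.366) = -0.745
  psi_2 = theta_2 + phi_1 psi_1 = 0.654 + (-0.366)(-0.745) = 0.92667
Right-hand sides:
  c_0 = sigma^2 (1 + theta_1 psi_1 + theta_2 psi_2) = 1 * (1 + (-0.379)(-0.745) + (0.654)(0.92667)) = 1 * 1.888397 = 1.888397
  c_1 = sigma^2 (theta_1 + theta_2 psi_1) = 1 * (-0.379 + (0.654)(-0.745)) = -0.86623
  c_2 = sigma^2 theta_2 = 1 * (0.654) = 0.654
Equations for k = 0 and k = 1 (AR order 1):
  gamma(0) = phi_1 gamma(1) + c_0
  gamma(1) = phi_1 gamma(0) + c_1
Substituting the second into the first: gamma(0) (1 - phi_1^2) = c_0 + phi_1 c_1, so
  gamma(0) = (c_0 + phi_1 c_1) / (1 - phi_1^2) = (1.888397 + (-0.366)(-0.86623)) / (1 - (-0.366)^2) = 2.205437 / 0.866044 = 2.546565.
Therefore gamma(0) = 2.5466 (to 4 decimal places).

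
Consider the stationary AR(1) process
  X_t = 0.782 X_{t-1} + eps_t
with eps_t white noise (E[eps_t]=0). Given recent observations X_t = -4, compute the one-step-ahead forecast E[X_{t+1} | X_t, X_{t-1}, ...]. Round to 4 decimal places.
E[X_{t+1} \mid \mathcal F_t] = -3.1280

For an AR(p) model X_t = c + sum_i phi_i X_{t-i} + eps_t, the
one-step-ahead conditional mean is
  E[X_{t+1} | X_t, ...] = c + sum_i phi_i X_{t+1-i}.
Substitute known values:
  E[X_{t+1} | ...] = (0.782) * (-4)
                   = -3.1280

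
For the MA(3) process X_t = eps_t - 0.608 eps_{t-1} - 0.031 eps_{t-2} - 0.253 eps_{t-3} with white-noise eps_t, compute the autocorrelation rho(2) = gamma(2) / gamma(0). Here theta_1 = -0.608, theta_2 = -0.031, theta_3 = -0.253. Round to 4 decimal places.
\rho(2) = 0.0856

For an MA(q) process with theta_0 = 1, the autocovariance is
  gamma(k) = sigma^2 * sum_{i=0..q-k} theta_i * theta_{i+k},
and rho(k) = gamma(k) / gamma(0). Sigma^2 cancels.
  numerator   = (1)*(-0.031) + (-0.608)*(-0.253) = 0.122824.
  denominator = (1)^2 + (-0.608)^2 + (-0.031)^2 + (-0.253)^2 = 1.434634.
  rho(2) = 0.122824 / 1.434634 = 0.0856.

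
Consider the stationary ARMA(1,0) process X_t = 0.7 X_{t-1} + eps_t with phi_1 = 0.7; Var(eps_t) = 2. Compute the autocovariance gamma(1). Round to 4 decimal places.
\gamma(1) = 2.7451

Multiply the model equation by X_{t-k} and take expectations. With theta_0 = psi_0 = 1 and psi_j the MA(infinity) weights, this gives
  gamma(k) - sum_i phi_i gamma(k-i) = c_k,
  c_k = sigma^2 * sum_{j=k..q} theta_j psi_{j-k}   (c_k = 0 for k > q),
using gamma(-m) = gamma(m).
Pure AR (q = 0): c_0 = sigma^2 = 2, c_k = 0 for k >= 1.
Equations for k = 0 and k = 1 (AR order 1):
  gamma(0) = phi_1 gamma(1) + c_0
  gamma(1) = phi_1 gamma(0) + c_1
Substituting the second into the first: gamma(0) (1 - phi_1^2) = c_0 + phi_1 c_1, so
  gamma(0) = c_0 / (1 - phi_1^2) = 2 / (1 - (0.7)^2) = 2 / 0.51 = 3.921569.
  gamma(1) = phi_1 gamma(0) = (0.7)(3.921569) = 2.745098.
Therefore gamma(1) = 2.7451 (to 4 decimal places).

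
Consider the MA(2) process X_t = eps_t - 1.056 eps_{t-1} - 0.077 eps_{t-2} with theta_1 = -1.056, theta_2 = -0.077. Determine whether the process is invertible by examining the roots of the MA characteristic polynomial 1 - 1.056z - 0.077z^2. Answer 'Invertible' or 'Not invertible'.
\text{Not invertible}

The MA(q) characteristic polynomial is P(z) = 1 - 1.056z - 0.077z^2.
Invertibility requires all roots to lie outside the unit circle, i.e. |z| > 1 for every root.
Set 1 + (-1.056) z + (-0.077) z^2 = 0, i.e. a z^2 + b z + c = 0 with a = -0.077, b = -1.056, c = 1.
Discriminant D = b^2 - 4ac = (-1.056)^2 - 4*(-0.077)*1 = 1.115136 - (-0.308) = 1.423136.
D >= 0, so the roots are real: z = (-b +/- sqrt(D)) / (2a) = (1.056 +/- 1.192953) / (-0.154).
  z_1 = (1.056 + 1.192953) / (-0.154) = -14.6036,   |z_1| = 14.6036.
  z_2 = (1.056 - 1.192953) / (-0.154) = 0.8893,   |z_2| = 0.8893.
Moduli of all roots: 14.6036, 0.8893.
All moduli strictly greater than 1? No.
Verdict: Not invertible.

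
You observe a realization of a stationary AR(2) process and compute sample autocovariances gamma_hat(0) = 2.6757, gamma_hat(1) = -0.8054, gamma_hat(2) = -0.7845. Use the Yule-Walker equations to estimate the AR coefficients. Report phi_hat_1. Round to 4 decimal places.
\hat\phi_{1} = -0.4280

The Yule-Walker equations for an AR(p) process read, in matrix form,
  Gamma_p phi = r_p,   with   (Gamma_p)_{ij} = gamma(|i - j|),
                       (r_p)_i = gamma(i),   i,j = 1..p.
Substitute the sample gammas (Toeplitz matrix and right-hand side of size 2):
  Gamma_p = [[2.6757, -0.8054], [-0.8054, 2.6757]]
  r_p     = [-0.8054, -0.7845]
Written out:
  2.6757 phi_1 - 0.8054 phi_2 = -0.8054
  -0.8054 phi_1 + 2.6757 phi_2 = -0.7845
Solve by Cramer's rule:
  det = gamma(0)^2 - gamma(1)^2 = (2.6757)^2 - (-0.8054)^2 = 7.15937049 - 0.64866916 = 6.51070133
  phi_hat_1 = [gamma(1) gamma(0) - gamma(1) gamma(2)] / det = [(-0.8054)(2.6757) - (-0.8054)(-0.7845)] / 6.51070133 = -2.78684508 / 6.51070133 = -0.428
  phi_hat_2 = [gamma(0) gamma(2) - gamma(1)^2] / det = [(2.6757)(-0.7845) - (-0.8054)^2] / 6.51070133 = -2.74775581 / 6.51070133 = -0.422
So phi_hat = [-0.4280, -0.4220].
Therefore phi_hat_1 = -0.4280.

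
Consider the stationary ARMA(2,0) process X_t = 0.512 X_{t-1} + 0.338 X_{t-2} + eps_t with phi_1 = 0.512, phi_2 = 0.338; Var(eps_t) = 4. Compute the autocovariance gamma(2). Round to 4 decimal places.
\gamma(2) = 8.2488

Multiply the model equation by X_{t-k} and take expectations. With theta_0 = psi_0 = 1 and psi_j the MA(infinity) weights, this gives
  gamma(k) - sum_i phi_i gamma(k-i) = c_k,
  c_k = sigma^2 * sum_{j=k..q} theta_j psi_{j-k}   (c_k = 0 for k > q),
using gamma(-m) = gamma(m).
Pure AR (q = 0): c_0 = sigma^2 = 4, c_k = 0 for k >= 1.
Equations for k = 0, 1, 2 (AR order 2, c_2 = 0):
  (E0) gamma(0) = phi_1 gamma(1) + phi_2 gamma(2) + c_0
  (E1) gamma(1) = phi_1 gamma(0) + phi_2 gamma(1) + c_1
  (E2) gamma(2) = phi_1 gamma(1) + phi_2 gamma(0)
From (E1): gamma(1) = A gamma(0) + B with
  A = phi_1 / (1 - phi_2) = 0.512 / 0.662 = 0.773414,   B = c_1 / (1 - phi_2) = 0 / 0.662 = 0.
Insert (E2) into (E0): gamma(0) (1 - phi_2^2) = phi_1 (1 + phi_2) gamma(1) + c_0.
  phi_1 (1 + phi_2) = (0.512)(1.338) = 0.685056,   1 - phi_2^2 = 0.885756.
Replace gamma(1) by A gamma(0) + B and collect gamma(0):
  gamma(0) [0.885756 - (0.685056)(0.773414)] = c_0 = 4
  gamma(0) * 0.355924 = 4
  gamma(0) = 4 / 0.355924 = 11.238349.
  gamma(1) = A gamma(0) = (0.773414)(11.238349) = 8.691895.
  gamma(2) = phi_1 gamma(1) + phi_2 gamma(0) = (0.512)(8.691895) + (0.338)(11.238349) = 8.248812.
Therefore gamma(2) = 8.2488 (to 4 decimal places).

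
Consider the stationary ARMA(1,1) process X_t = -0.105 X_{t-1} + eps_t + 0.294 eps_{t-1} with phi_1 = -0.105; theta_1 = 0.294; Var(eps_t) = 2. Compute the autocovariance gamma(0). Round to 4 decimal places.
\gamma(0) = 2.0722

Multiply the model equation by X_{t-k} and take expectations. With theta_0 = psi_0 = 1 and psi_j the MA(infinity) weights, this gives
  gamma(k) - sum_i phi_i gamma(k-i) = c_k,
  c_k = sigma^2 * sum_{j=k..q} theta_j psi_{j-k}   (c_k = 0 for k > q),
using gamma(-m) = gamma(m).
psi-weights needed (psi_j = theta_j + sum_i phi_i psi_{j-i}):
  psi_1 = theta_1 + phi_1 = 0.294 + (-0.105) = 0.189
Right-hand sides:
  c_0 = sigma^2 (1 + theta_1 psi_1) = 2 * (1 + (0.294)(0.189)) = 2 * 1.055566 = 2.111132
  c_1 = sigma^2 theta_1 = 2 * (0.294) = 0.588
  c_2 = 0
Equations for k = 0 and k = 1 (AR order 1):
  gamma(0) = phi_1 gamma(1) + c_0
  gamma(1) = phi_1 gamma(0) + c_1
Substituting the second into the first: gamma(0) (1 - phi_1^2) = c_0 + phi_1 c_1, so
  gamma(0) = (c_0 + phi_1 c_1) / (1 - phi_1^2) = (2.111132 + (-0.105)(0.588)) / (1 - (-0.105)^2) = 2.049392 / 0.988975 = 2.072238.
Therefore gamma(0) = 2.0722 (to 4 decimal places).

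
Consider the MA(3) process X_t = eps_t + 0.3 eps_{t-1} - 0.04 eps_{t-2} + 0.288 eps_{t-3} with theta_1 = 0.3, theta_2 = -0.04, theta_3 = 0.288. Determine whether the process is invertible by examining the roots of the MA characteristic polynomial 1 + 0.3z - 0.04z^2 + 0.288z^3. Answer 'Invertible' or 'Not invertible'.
\text{Invertible}

The MA(q) characteristic polynomial is P(z) = 1 + 0.3z - 0.04z^2 + 0.288z^3.
Invertibility requires all roots to lie outside the unit circle, i.e. |z| > 1 for every root.
Degree 3: look for a simple real root z0 first, then factor out (1 - z/z0) and solve the remaining quadratic.
Testing z0 = -1.25: P(-1.25) = 1 + (0.3)(-1.25) + (-0.04)(-1.25)^2 + (0.288)(-1.25)^3
  = 1 + (-0.375) + (-0.0625) + (-0.5625) = 0.  So z_0 = -1.25 is a root, |z_0| = 1.25.
Divide out the factor (1 + 0.8 z) = (1 - z/z0) (since 1/z0 = -0.8):
  P(z) = (1 + 0.8 z)(1 + (-0.5) z + (0.36) z^2)
  [check: z-coef -0.5 - (-0.8) = 0.3; z^2-coef 0.36 - (-0.8)(-0.5) = -0.04; z^3-coef -(-0.8)(0.36) = 0.288.]
Remaining roots from the quadratic factor 1 + (-0.5) z + (0.36) z^2:
  Set 1 + (-0.5) z + (0.36) z^2 = 0, i.e. a z^2 + b z + c = 0 with a = 0.36, b = -0.5, c = 1.
  Discriminant D = b^2 - 4ac = (-0.5)^2 - 4*(0.36)*1 = 0.25 - (1.44) = -1.19.
  D < 0, so the roots are the complex-conjugate pair z = (-b +/- i sqrt(-D)) / (2a) = 0.6944 +/- 1.5151i.
  For a conjugate pair |z|^2 = z * conj(z) = (product of roots) = c/a = 1/(0.36) = 2.777778, so |z| = sqrt(2.777778) = 1.6667 for both roots.
Moduli of all roots: 1.2500, 1.6667, 1.6667.
All moduli strictly greater than 1? Yes.
Verdict: Invertible.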